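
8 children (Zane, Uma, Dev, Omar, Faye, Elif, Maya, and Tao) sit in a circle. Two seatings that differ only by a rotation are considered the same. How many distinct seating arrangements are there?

5040

Around a circle, 8 distinct people have 8!/8 = (7)! = 5040 rotationally distinct seatings.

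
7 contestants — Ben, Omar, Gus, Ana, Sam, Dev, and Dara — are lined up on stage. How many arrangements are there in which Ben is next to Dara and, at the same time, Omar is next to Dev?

480

Treat {Ben,Dara} as one block (2 orders) and {Omar,Dev} as another (2 orders).
That leaves 5 units to arrange: 2 × 2 × 5! = 4 × 120 = 480.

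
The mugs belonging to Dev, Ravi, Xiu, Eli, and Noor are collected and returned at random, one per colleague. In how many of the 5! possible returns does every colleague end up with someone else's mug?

44

This is the derangement count D_5: permutations of 5 items with no fixed point.
By inclusion–exclusion this is Σ_{j=0}^{5} (−1)^j C(5,j)·(5−j)!.
Computing: 120 − 120 + 60 − 20 + 5 − 1 = 44.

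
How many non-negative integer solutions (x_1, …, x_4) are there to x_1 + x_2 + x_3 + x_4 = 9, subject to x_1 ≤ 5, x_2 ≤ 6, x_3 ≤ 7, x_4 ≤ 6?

By stars and bars, unrestricted non-negative solutions to x_1+…+x_4 = 9 number C(9+3,3) = 220.
Subtract solutions that violate a single cap (substitute x_i' = x_i − (cap_i+1)): x_1 ≥ 6 gives C(6,3) = 20; x_2 ≥ 7 gives C(5,3) = 10; x_3 ≥ 8 gives C(4,3) = 4; x_4 ≥ 7 gives C(5,3) = 10. Together 44.
No two caps can be exceeded simultaneously, so the pair terms are all 0.
By inclusion–exclusion the count is 220 − 44 + 0 = 176.

176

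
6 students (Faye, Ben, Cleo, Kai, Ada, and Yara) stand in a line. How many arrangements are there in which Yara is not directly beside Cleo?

There are 6! = 720 arrangements in all. If Yara and Cleo are adjacent, merging them into one block gives 2·(5)! = 240 arrangements.
So 720 − 240 = 480 arrangements keep them apart.

480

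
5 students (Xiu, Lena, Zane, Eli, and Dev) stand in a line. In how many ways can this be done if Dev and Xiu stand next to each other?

48

Glue Dev and Xiu into one block (2 internal orders), leaving 4 units to arrange in a row.
So the count is 2·(4)! = 48.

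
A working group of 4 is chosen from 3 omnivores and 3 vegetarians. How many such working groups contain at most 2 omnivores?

12

Split by how many omnivores are chosen (0 through 2).
Sum: C(3,0)·C(3,4) + C(3,1)·C(3,3) + C(3,2)·C(3,2) = 0 + 3 + 9 = 12.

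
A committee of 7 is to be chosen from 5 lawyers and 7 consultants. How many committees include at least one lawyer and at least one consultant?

Total 7-person selections from all 12: C(12,7) = 792.
Selections missing a whole group: no lawyers → C(7,7) = 1; no consultants → C(5,7) = 0.
Both groups omitted at once is impossible, so 792 − 1 = 791.

791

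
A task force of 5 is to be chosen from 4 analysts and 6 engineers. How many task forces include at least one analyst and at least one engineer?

246

Total 5-person selections from all 10: C(10,5) = 252.
Selections missing a whole group: no analysts → C(6,5) = 6; no engineers → C(4,5) = 0.
Both groups omitted at once is impossible, so 252 − 6 = 246.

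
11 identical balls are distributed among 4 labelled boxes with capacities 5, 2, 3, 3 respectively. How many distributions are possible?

10

Without the upper bounds there are C(14,3) = 364 ways to split 11 among 4 boxes.
Subtract solutions that violate a single cap (substitute x_i' = x_i − (cap_i+1)): x_1 ≥ 6 gives C(8,3) = 56; x_2 ≥ 3 gives C(11,3) = 165; x_3 ≥ 4 gives C(10,3) = 120; x_4 ≥ 4 gives C(10,3) = 120. Together 461.
Add back pairs where two caps are both exceeded: 10 + 4 + 4 + 35 + 35 + 20 = 108.
Subtract triples: 0 + 0 + 0 + 1 = 1.
By inclusion–exclusion the count is 364 − 461 + 108 − 1 = 10.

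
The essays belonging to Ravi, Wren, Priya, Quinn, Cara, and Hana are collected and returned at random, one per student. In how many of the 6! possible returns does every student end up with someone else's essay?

265

This is the derangement count D_6: permutations of 6 items with no fixed point.
By inclusion–exclusion this is Σ_{j=0}^{6} (−1)^j C(6,j)·(6−j)!.
Computing: 720 − 720 + 360 − 120 + 30 − 6 + 1 = 265.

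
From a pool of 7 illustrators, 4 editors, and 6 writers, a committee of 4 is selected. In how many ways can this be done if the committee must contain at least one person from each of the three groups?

Unrestricted: C(17,4) = 2380 ways to pick any 4 of the 17.
Selections missing a whole group: no illustrators → C(10,4) = 210; no editors → C(13,4) = 715; no writers → C(11,4) = 330.
Add back selections omitting two groups (i.e. drawn from a single group): C(7,4) + C(4,4) + C(6,4) = 51.
By inclusion–exclusion: 2380 − 1255 + 51 = 1176.

1176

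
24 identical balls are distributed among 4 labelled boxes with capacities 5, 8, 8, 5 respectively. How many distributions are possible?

By stars and bars, unrestricted non-negative solutions to x_1+…+x_4 = 24 number C(24+3,3) = 2925.
Subtract solutions that violate a single cap (substitute x_i' = x_i − (cap_i+1)): x_1 ≥ 6 gives C(21,3) = 1330; x_2 ≥ 9 gives C(18,3) = 816; x_3 ≥ 9 gives C(18,3) = 816; x_4 ≥ 6 gives C(21,3) = 1330. Together 4292.
Add back pairs where two caps are both exceeded: 220 + 220 + 455 + 84 + 220 + 220 = 1419.
Subtract triples: 1 + 20 + 20 + 1 = 42.
By inclusion–exclusion the count is 2925 − 4292 + 1419 − 42 = 10.

10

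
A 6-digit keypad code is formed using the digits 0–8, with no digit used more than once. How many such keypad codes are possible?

60480

This is a permutation of 6 out of 9: P(9,6) = 9!/3!.
9 × 8 × 7 × 6 × 5 × 4 = 60480.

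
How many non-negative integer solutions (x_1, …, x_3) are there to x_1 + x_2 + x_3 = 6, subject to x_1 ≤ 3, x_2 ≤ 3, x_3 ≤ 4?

13

Ignoring the caps, the number of non-negative solutions to x_1+…+x_3 = 6 is C(8,2) = 28.
Subtract solutions that violate a single cap (substitute x_i' = x_i − (cap_i+1)): x_1 ≥ 4 gives C(4,2) = 6; x_2 ≥ 4 gives C(4,2) = 6; x_3 ≥ 5 gives C(3,2) = 3. Together 15.
No two caps can be exceeded simultaneously, so the pair terms are all 0.
By inclusion–exclusion the count is 28 − 15 + 0 = 13.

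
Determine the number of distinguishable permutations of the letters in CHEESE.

120

The 6 letters of CHEESE have repeats: E appearing 3 times.
So there are 6! / (3!) = 120 distinguishable arrangements.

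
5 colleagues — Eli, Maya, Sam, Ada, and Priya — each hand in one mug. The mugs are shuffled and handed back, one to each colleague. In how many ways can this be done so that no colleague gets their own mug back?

Count assignments avoiding every fixed point. For any j of the 5 colleagues fixed to their own mug, the other 5−j can be arranged in (5−j)! ways.
By inclusion–exclusion this is Σ_{j=0}^{5} (−1)^j C(5,j)·(5−j)!.
Computing: 120 − 120 + 60 − 20 + 5 − 1 = 44.

44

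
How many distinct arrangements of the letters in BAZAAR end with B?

20

With the last slot taken by B, it remains to arrange the other 5 letters (AZAAR).
Those 5 letters have A appearing 3 times, giving (5)!/(3!) = 20.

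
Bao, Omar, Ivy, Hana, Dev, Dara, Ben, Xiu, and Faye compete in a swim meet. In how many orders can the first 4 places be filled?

There are 9 choices for 1st place, 8 for 2nd, and so on down to 6 for position 4.
That gives 9 × 8 × 7 × 6 = 3024.

3024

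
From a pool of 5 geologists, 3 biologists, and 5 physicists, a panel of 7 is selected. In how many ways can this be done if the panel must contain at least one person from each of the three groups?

1580

With no constraint there are C(13,7) = 1716 possible selections.
Subtract selections that omit an entire group: no geologists → C(8,7) = 8; no biologists → C(10,7) = 120; no physicists → C(8,7) = 8.
Add back selections omitting two groups (i.e. drawn from a single group): C(5,7) + C(3,7) + C(5,7) = 0.
By inclusion–exclusion: 1716 − 136 + 0 = 1580.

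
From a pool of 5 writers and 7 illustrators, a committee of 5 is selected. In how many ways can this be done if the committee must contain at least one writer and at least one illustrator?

770

With no constraint there are C(12,5) = 792 possible selections.
Selections missing a whole group: no writers → C(7,5) = 21; no illustrators → C(5,5) = 1.
Both groups omitted at once is impossible, so 792 − 22 = 770.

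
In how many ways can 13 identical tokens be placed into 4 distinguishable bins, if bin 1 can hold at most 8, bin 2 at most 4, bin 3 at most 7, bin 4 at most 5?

Ignoring the caps, the number of non-negative solutions to x_1+…+x_4 = 13 is C(16,3) = 560.
Subtract solutions that violate a single cap (substitute x_i' = x_i − (cap_i+1)): x_1 ≥ 9 gives C(7,3) = 35; x_2 ≥ 5 gives C(11,3) = 165; x_3 ≥ 8 gives C(8,3) = 56; x_4 ≥ 6 gives C(10,3) = 120. Together 376.
Add back pairs where two caps are both exceeded: 0 + 0 + 0 + 1 + 10 + 0 = 11.
By inclusion–exclusion the count is 560 − 376 + 11 = 195.

195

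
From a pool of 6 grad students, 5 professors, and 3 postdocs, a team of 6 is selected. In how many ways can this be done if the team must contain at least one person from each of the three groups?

2430

Unrestricted: C(14,6) = 3003 ways to pick any 6 of the 14.
Subtract selections that omit an entire group: no grad students → C(8,6) = 28; no professors → C(9,6) = 84; no postdocs → C(11,6) = 462.
Add back selections omitting two groups (i.e. drawn from a single group): C(6,6) + C(5,6) + C(3,6) = 1.
By inclusion–exclusion: 3003 − 574 + 1 = 2430.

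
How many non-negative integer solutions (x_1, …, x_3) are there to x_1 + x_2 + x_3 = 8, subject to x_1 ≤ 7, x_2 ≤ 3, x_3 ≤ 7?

28

Ignoring the caps, the number of non-negative solutions to x_1+…+x_3 = 8 is C(10,2) = 45.
Subtract solutions that violate a single cap (substitute x_i' = x_i − (cap_i+1)): x_1 ≥ 8 gives C(2,2) = 1; x_2 ≥ 4 gives C(6,2) = 15; x_3 ≥ 8 gives C(2,2) = 1. Together 17.
No two caps can be exceeded simultaneously, so the pair terms are all 0.
By inclusion–exclusion the count is 45 − 17 + 0 = 28.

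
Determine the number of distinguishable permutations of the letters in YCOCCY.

Letter multiplicities in YCOCCY: C×3, O×1, Y×2.
Dividing 6! = 720 by 3!·2! = 12 for the repeated letters gives 60.

60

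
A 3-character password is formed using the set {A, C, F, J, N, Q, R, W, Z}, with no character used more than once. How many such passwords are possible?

With no repetition, fill the 3 characters in order: 9 choices, then 8, down to 7.
9 × 8 × 7 = 504.

504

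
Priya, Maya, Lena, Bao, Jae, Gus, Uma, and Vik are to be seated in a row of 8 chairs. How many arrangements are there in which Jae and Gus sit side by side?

Place the 6 others and the Jae-Gus pair as 7 objects in a line; the pair has 2 internal arrangements.
So the count is 2·(7)! = 10080.

10080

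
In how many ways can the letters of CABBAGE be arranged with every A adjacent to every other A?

360

Treat the 2 copies of A as a single block. The multiset to arrange is then {AA, B, B, C, E, G}, 6 items in all.
That gives (6)!/(2!) = 360 arrangements.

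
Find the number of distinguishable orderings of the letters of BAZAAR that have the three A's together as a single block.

24

Treat the 3 copies of A as a single block. The multiset to arrange is then {AAA, B, R, Z}, 4 items in all.
All 4 items are distinct, so there are (4)! = 24 arrangements.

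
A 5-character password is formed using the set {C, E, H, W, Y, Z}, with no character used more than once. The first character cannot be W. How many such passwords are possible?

600

The first character has 6−1 = 5 choices (anything except W).
The remaining 4 characters are filled from the other 5 symbols without repetition: 5 × 4 × 3 × 2 = 120.
Total: 5 × 120 = 600.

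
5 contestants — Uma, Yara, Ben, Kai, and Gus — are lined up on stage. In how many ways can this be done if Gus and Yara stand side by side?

48

Place the 3 others and the Gus-Yara pair as 4 objects in a line; the pair has 2 internal arrangements.
So the count is 2·(4)! = 48.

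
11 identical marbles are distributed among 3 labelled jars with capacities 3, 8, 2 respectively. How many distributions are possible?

Ignoring the caps, the number of non-negative solutions to x_1+…+x_3 = 11 is C(13,2) = 78.
Subtract solutions that violate a single cap (substitute x_i' = x_i − (cap_i+1)): x_1 ≥ 4 gives C(9,2) = 36; x_2 ≥ 9 gives C(4,2) = 6; x_3 ≥ 3 gives C(10,2) = 45. Together 87.
Add back pairs where two caps are both exceeded: 0 + 15 + 0 = 15.
By inclusion–exclusion the count is 78 − 87 + 15 = 6.

6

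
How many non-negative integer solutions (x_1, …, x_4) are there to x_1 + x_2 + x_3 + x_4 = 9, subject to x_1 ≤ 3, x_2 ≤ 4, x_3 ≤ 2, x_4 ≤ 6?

Ignoring the caps, the number of non-negative solutions to x_1+…+x_4 = 9 is C(12,3) = 220.
Subtract solutions that violate a single cap (substitute x_i' = x_i − (cap_i+1)): x_1 ≥ 4 gives C(8,3) = 56; x_2 ≥ 5 gives C(7,3) = 35; x_3 ≥ 3 gives C(9,3) = 84; x_4 ≥ 7 gives C(5,3) = 10. Together 185.
Add back pairs where two caps are both exceeded: 1 + 10 + 0 + 4 + 0 + 0 = 15.
By inclusion–exclusion the count is 220 − 185 + 15 = 50.

50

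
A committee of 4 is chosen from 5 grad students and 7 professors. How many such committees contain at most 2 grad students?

Split by how many grad students are chosen (0 through 2).
Sum: C(5,0)·C(7,4) + C(5,1)·C(7,3) + C(5,2)·C(7,2) = 35 + 175 + 210 = 420.

420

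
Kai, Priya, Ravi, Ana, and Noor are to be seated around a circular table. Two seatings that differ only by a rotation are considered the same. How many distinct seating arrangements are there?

24

Seat Kai anywhere (absorbing the rotational symmetry), then permute the other 4: (4)! = 24.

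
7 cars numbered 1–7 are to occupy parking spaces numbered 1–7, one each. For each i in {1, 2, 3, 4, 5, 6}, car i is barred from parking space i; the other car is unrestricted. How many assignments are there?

2119

Let Aᵢ (for 1 ≤ i ≤ 6) be the placements that put car i in its forbidden parking space. Any j of these fix j positions, leaving (7−j)! ways to fill the rest, and there are C(6,j) ways to pick which j.
By inclusion–exclusion, the number of valid placements is Σ_{j=0}^{6} (−1)^j C(6,j)·(7−j)!.
Computing: 5040 − 4320 + 1800 − 480 + 90 − 12 + 1 = 2119.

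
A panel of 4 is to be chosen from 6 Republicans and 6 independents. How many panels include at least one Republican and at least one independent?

Unrestricted: C(12,4) = 495 ways to pick any 4 of the 12.
Subtract selections that omit an entire group: no Republicans → C(6,4) = 15; no independents → C(6,4) = 15.
Both groups omitted at once is impossible, so 495 − 30 = 465.

465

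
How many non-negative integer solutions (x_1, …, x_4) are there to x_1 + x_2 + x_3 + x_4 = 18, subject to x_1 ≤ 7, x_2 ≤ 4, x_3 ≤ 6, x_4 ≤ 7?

80

By stars and bars, unrestricted non-negative solutions to x_1+…+x_4 = 18 number C(18+3,3) = 1330.
Subtract solutions that violate a single cap (substitute x_i' = x_i − (cap_i+1)): x_1 ≥ 8 gives C(13,3) = 286; x_2 ≥ 5 gives C(16,3) = 560; x_3 ≥ 7 gives C(14,3) = 364; x_4 ≥ 8 gives C(13,3) = 286. Together 1496.
Add back pairs where two caps are both exceeded: 56 + 20 + 10 + 84 + 56 + 20 = 246.
By inclusion–exclusion the count is 1330 − 1496 + 246 = 80.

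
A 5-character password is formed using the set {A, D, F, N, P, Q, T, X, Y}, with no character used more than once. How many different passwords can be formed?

With no repetition, fill the 5 characters in order: 9 choices, then 8, down to 5.
9 × 8 × 7 × 6 × 5 = 15120.

15120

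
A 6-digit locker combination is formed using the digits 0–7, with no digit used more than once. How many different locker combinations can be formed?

20160

This is a permutation of 6 out of 8: P(8,6) = 8!/2!.
8 × 7 × 6 × 5 × 4 × 3 = 20160.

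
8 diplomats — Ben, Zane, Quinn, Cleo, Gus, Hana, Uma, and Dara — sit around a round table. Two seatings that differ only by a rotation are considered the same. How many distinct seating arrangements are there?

5040

Seat Ben anywhere (absorbing the rotational symmetry), then permute the other 7: (7)! = 5040.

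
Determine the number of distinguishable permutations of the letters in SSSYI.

SSSYI has 5 letters with S appearing 3 times.
Dividing 5! = 120 by 3! = 6 for the repeated letters gives 20.

20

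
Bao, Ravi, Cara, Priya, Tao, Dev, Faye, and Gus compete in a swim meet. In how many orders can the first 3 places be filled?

336

There are 8 choices for 1st place, 7 for 2nd, and 6 for 3rd.
That gives 8 × 7 × 6 = 336.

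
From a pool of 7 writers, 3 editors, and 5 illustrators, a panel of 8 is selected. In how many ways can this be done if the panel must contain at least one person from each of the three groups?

Total 8-person selections from all 15: C(15,8) = 6435.
Subtract selections that omit an entire group: no writers → C(8,8) = 1; no editors → C(12,8) = 495; no illustrators → C(10,8) = 45.
Add back selections omitting two groups (i.e. drawn from a single group): C(7,8) + C(3,8) + C(5,8) = 0.
By inclusion–exclusion: 6435 − 541 + 0 = 5894.

5894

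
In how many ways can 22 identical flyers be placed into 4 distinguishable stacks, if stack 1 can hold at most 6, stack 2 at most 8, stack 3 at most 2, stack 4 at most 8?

By stars and bars, unrestricted non-negative solutions to x_1+…+x_4 = 22 number C(22+3,3) = 2300.
Subtract solutions that violate a single cap (substitute x_i' = x_i − (cap_i+1)): x_1 ≥ 7 gives C(18,3) = 816; x_2 ≥ 9 gives C(16,3) = 560; x_3 ≥ 3 gives C(22,3) = 1540; x_4 ≥ 9 gives C(16,3) = 560. Together 3476.
Add back pairs where two caps are both exceeded: 84 + 455 + 84 + 286 + 35 + 286 = 1230.
Subtract triples: 20 + 0 + 20 + 4 = 44.
By inclusion–exclusion the count is 2300 − 3476 + 1230 − 44 = 10.

10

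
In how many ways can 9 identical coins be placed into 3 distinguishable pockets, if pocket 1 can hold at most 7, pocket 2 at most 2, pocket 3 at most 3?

By stars and bars, unrestricted non-negative solutions to x_1+…+x_3 = 9 number C(9+2,2) = 55.
Subtract solutions that violate a single cap (substitute x_i' = x_i − (cap_i+1)): x_1 ≥ 8 gives C(3,2) = 3; x_2 ≥ 3 gives C(8,2) = 28; x_3 ≥ 4 gives C(7,2) = 21. Together 52.
Add back pairs where two caps are both exceeded: 0 + 0 + 6 = 6.
By inclusion–exclusion the count is 55 − 52 + 6 = 9.

9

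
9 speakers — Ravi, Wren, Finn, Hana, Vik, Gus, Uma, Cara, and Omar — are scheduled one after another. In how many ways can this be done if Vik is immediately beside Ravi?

Glue Vik and Ravi into one block (2 internal orders), leaving 8 units to arrange in a row.
That gives 2 × 8! = 2 × 40320 = 80640.

80640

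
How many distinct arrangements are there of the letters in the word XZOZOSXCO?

15120

Letter multiplicities in XZOZOSXCO: C×1, O×3, S×1, X×2, Z×2.
So there are 9! / (3!·2!·2!) = 15120 distinguishable arrangements.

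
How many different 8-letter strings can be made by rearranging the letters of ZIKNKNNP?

3360

ZIKNKNNP has 8 letters with K appearing twice and N appearing 3 times.
Dividing 8! = 40320 by 3!·2! = 12 for the repeated letters gives 3360.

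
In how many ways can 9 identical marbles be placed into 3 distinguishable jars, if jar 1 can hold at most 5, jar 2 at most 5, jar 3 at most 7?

32

By stars and bars, unrestricted non-negative solutions to x_1+…+x_3 = 9 number C(9+2,2) = 55.
Subtract solutions that violate a single cap (substitute x_i' = x_i − (cap_i+1)): x_1 ≥ 6 gives C(5,2) = 10; x_2 ≥ 6 gives C(5,2) = 10; x_3 ≥ 8 gives C(3,2) = 3. Together 23.
No two caps can be exceeded simultaneously, so the pair terms are all 0.
By inclusion–exclusion the count is 55 − 23 + 0 = 32.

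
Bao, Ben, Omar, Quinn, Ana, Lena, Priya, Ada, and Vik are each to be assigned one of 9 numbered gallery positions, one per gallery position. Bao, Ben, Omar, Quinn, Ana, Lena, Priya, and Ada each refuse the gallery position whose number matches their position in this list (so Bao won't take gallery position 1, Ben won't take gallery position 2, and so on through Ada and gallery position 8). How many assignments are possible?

Let Aᵢ (for 1 ≤ i ≤ 8) be the placements that put person i in their forbidden gallery position. Any j of these fix j positions, leaving (9−j)! ways to fill the rest, and there are C(8,j) ways to pick which j.
By inclusion–exclusion, the number of valid placements is Σ_{j=0}^{8} (−1)^j C(8,j)·(9−j)!.
Computing: 362880 − 322560 + 141120 − 40320 + 8400 − 1344 + 168 − 16 + 1 = 148329.

148329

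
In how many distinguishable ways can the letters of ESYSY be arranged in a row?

30

The 5 letters of ESYSY have repeats: S appearing twice and Y appearing twice.
So there are 5! / (2!·2!) = 30 distinguishable arrangements.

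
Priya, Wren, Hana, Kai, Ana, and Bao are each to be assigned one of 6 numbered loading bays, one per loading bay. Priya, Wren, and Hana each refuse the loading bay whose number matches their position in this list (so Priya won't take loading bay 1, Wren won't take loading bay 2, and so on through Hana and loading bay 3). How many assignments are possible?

Let Aᵢ (for i ∈ {1, 2, 3}) be the placements that put person i in their forbidden loading bay. Any j of these fix j positions, leaving (6−j)! ways to fill the rest, and there are C(3,j) ways to pick which j.
By inclusion–exclusion, the number of valid placements is Σ_{j=0}^{3} (−1)^j C(3,j)·(6−j)!.
Computing: 720 − 360 + 72 − 6 = 426.

426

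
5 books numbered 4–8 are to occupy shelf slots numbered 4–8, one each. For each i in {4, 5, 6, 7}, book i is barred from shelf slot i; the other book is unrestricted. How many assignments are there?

Let Aᵢ (for 4 ≤ i ≤ 7) be the placements that put book i in its forbidden shelf slot. Any j of these fix j positions, leaving (5−j)! ways to fill the rest, and there are C(4,j) ways to pick which j.
By inclusion–exclusion, the number of valid placements is Σ_{j=0}^{4} (−1)^j C(4,j)·(5−j)!.
Computing: 120 − 96 + 36 − 8 + 1 = 53.

53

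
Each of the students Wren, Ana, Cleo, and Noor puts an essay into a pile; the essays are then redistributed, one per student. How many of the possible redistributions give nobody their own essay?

Count assignments avoiding every fixed point. For any j of the 4 students fixed to their own essay, the other 4−j can be arranged in (4−j)! ways.
By inclusion–exclusion this is Σ_{j=0}^{4} (−1)^j C(4,j)·(4−j)!.
Computing: 24 − 24 + 12 − 4 + 1 = 9.

9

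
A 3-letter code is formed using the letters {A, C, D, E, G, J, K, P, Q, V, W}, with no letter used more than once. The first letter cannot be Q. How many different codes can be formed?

900

The first letter has 11−1 = 10 choices (anything except Q).
The remaining 2 letters are filled from the other 10 symbols without repetition: 10 × 9 = 90.
Total: 10 × 90 = 900.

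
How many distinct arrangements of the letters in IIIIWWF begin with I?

With the first slot taken by I, it remains to arrange the other 6 letters (IIIWWF).
Those 6 letters have I appearing 3 times and W appearing twice, giving (6)!/(3!·2!) = 60.

60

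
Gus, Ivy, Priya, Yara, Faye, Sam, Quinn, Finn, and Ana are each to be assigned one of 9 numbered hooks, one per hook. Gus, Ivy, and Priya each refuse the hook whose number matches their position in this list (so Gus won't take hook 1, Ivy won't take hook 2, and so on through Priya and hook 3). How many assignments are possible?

Let Aᵢ (for i ∈ {1, 2, 3}) be the placements that put person i in their forbidden hook. Any j of these fix j positions, leaving (9−j)! ways to fill the rest, and there are C(3,j) ways to pick which j.
By inclusion–exclusion, the number of valid placements is Σ_{j=0}^{3} (−1)^j C(3,j)·(9−j)!.
Computing: 362880 − 120960 + 15120 − 720 = 256320.

256320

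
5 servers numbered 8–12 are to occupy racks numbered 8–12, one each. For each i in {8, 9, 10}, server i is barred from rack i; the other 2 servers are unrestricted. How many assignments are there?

64

Let Aᵢ (for i ∈ {8, 9, 10}) be the placements that put server i in its forbidden rack. Any j of these fix j positions, leaving (5−j)! ways to fill the rest, and there are C(3,j) ways to pick which j.
By inclusion–exclusion, the number of valid placements is Σ_{j=0}^{3} (−1)^j C(3,j)·(5−j)!.
Computing: 120 − 72 + 18 − 2 = 64.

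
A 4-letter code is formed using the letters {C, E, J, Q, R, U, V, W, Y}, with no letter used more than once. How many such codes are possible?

3024

With no repetition, fill the 4 letters in order: 9 choices, then 8, down to 6.
9 × 8 × 7 × 6 = 3024.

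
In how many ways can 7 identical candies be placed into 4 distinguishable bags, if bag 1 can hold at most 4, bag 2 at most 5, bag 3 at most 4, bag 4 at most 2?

By stars and bars, unrestricted non-negative solutions to x_1+…+x_4 = 7 number C(7+3,3) = 120.
Subtract solutions that violate a single cap (substitute x_i' = x_i − (cap_i+1)): x_1 ≥ 5 gives C(5,3) = 10; x_2 ≥ 6 gives C(4,3) = 4; x_3 ≥ 5 gives C(5,3) = 10; x_4 ≥ 3 gives C(7,3) = 35. Together 59.
No two caps can be exceeded simultaneously, so the pair terms are all 0.
By inclusion–exclusion the count is 120 − 59 + 0 = 61.

61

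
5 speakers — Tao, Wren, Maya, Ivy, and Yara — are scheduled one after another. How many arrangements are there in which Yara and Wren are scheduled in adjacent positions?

Glue Yara and Wren into one block (2 internal orders), leaving 4 units to arrange in a row.
That gives 2 × 4! = 2 × 24 = 48.

48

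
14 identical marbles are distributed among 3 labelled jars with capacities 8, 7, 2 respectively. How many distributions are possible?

9

Without the upper bounds there are C(16,2) = 120 ways to split 14 among 3 jars.
Subtract solutions that violate a single cap (substitute x_i' = x_i − (cap_i+1)): x_1 ≥ 9 gives C(7,2) = 21; x_2 ≥ 8 gives C(8,2) = 28; x_3 ≥ 3 gives C(13,2) = 78. Together 127.
Add back pairs where two caps are both exceeded: 0 + 6 + 10 = 16.
By inclusion–exclusion the count is 120 − 127 + 16 = 9.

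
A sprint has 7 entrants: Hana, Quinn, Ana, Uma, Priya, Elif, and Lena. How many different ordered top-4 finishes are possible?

There are 7 choices for 1st place, 6 for 2nd, and so on down to 4 for position 4.
That gives 7 × 6 × 5 × 4 = 840.

840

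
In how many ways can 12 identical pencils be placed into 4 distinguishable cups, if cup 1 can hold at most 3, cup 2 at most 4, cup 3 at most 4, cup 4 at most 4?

20

Without the upper bounds there are C(15,3) = 455 ways to split 12 among 4 cups.
Subtract solutions that violate a single cap (substitute x_i' = x_i − (cap_i+1)): x_1 ≥ 4 gives C(11,3) = 165; x_2 ≥ 5 gives C(10,3) = 120; x_3 ≥ 5 gives C(10,3) = 120; x_4 ≥ 5 gives C(10,3) = 120. Together 525.
Add back pairs where two caps are both exceeded: 20 + 20 + 20 + 10 + 10 + 10 = 90.
By inclusion–exclusion the count is 455 − 525 + 90 = 20.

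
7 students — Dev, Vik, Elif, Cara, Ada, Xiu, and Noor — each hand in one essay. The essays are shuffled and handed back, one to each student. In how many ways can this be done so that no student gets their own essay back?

Count assignments avoiding every fixed point. For any j of the 7 students fixed to their own essay, the other 7−j can be arranged in (7−j)! ways.
By inclusion–exclusion this is Σ_{j=0}^{7} (−1)^j C(7,j)·(7−j)!.
Computing: 5040 − 5040 + 2520 − 840 + 210 − 42 + 7 − 1 = 1854.

1854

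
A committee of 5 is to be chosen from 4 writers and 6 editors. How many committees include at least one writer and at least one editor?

Unrestricted: C(10,5) = 252 ways to pick any 5 of the 10.
Subtract selections that omit an entire group: no writers → C(6,5) = 6; no editors → C(4,5) = 0.
Both groups omitted at once is impossible, so 252 − 6 = 246.

246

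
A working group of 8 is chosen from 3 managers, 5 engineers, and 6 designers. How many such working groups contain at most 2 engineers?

Split by how many engineers are chosen (0 through 2).
Sum: C(5,0)·C(9,8) + C(5,1)·C(9,7) + C(5,2)·C(9,6) = 9 + 180 + 840 = 1029.

1029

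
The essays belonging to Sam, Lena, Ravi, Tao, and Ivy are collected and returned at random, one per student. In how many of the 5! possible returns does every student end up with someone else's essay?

44

Let Aᵢ be the assignments in which student i gets their own essay. We want the size of the complement of A₁∪…∪A_5.
By inclusion–exclusion this is Σ_{j=0}^{5} (−1)^j C(5,j)·(5−j)!.
Computing: 120 − 120 + 60 − 20 + 5 − 1 = 44.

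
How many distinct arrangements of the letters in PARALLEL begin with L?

1260

Fix L in the first position and arrange the remaining 7 letters.
Those 7 letters have A appearing twice and L appearing twice, giving (7)!/(2!·2!) = 1260.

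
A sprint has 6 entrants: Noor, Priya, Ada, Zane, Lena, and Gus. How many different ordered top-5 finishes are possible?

720

This is an ordered selection of 5 from 6: P(6,5).
That gives 6 × 5 × 4 × 3 × 2 = 720.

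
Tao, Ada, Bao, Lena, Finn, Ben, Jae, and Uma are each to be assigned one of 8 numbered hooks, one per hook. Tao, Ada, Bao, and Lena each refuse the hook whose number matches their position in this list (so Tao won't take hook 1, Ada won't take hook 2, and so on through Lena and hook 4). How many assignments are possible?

24024

Let Aᵢ (for 1 ≤ i ≤ 4) be the placements that put person i in their forbidden hook. Any j of these fix j positions, leaving (8−j)! ways to fill the rest, and there are C(4,j) ways to pick which j.
By inclusion–exclusion, the number of valid placements is Σ_{j=0}^{4} (−1)^j C(4,j)·(8−j)!.
Computing: 40320 − 20160 + 4320 − 480 + 24 = 24024.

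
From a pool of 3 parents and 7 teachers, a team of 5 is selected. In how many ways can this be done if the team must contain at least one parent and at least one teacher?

Total 5-person selections from all 10: C(10,5) = 252.
Subtract selections that omit an entire group: no parents → C(7,5) = 21; no teachers → C(3,5) = 0.
Both groups omitted at once is impossible, so 252 − 21 = 231.

231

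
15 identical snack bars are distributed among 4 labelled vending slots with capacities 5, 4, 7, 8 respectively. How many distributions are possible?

160

By stars and bars, unrestricted non-negative solutions to x_1+…+x_4 = 15 number C(15+3,3) = 816.
Subtract solutions that violate a single cap (substitute x_i' = x_i − (cap_i+1)): x_1 ≥ 6 gives C(12,3) = 220; x_2 ≥ 5 gives C(13,3) = 286; x_3 ≥ 8 gives C(10,3) = 120; x_4 ≥ 9 gives C(9,3) = 84. Together 710.
Add back pairs where two caps are both exceeded: 35 + 4 + 1 + 10 + 4 + 0 = 54.
By inclusion–exclusion the count is 816 − 710 + 54 = 160.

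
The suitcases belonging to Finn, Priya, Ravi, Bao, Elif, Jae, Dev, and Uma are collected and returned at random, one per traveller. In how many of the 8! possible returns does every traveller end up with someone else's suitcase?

14833

Count assignments avoiding every fixed point. For any j of the 8 travellers fixed to their own suitcase, the other 8−j can be arranged in (8−j)! ways.
By inclusion–exclusion this is Σ_{j=0}^{8} (−1)^j C(8,j)·(8−j)!.
Computing: 40320 − 40320 + 20160 − 6720 + 1680 − 336 + 56 − 8 + 1 = 14833.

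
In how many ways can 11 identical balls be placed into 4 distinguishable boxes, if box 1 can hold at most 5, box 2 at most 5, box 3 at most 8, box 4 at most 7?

Ignoring the caps, the number of non-negative solutions to x_1+…+x_4 = 11 is C(14,3) = 364.
Subtract solutions that violate a single cap (substitute x_i' = x_i − (cap_i+1)): x_1 ≥ 6 gives C(8,3) = 56; x_2 ≥ 6 gives C(8,3) = 56; x_3 ≥ 9 gives C(5,3) = 10; x_4 ≥ 8 gives C(6,3) = 20. Together 142.
No two caps can be exceeded simultaneously, so the pair terms are all 0.
By inclusion–exclusion the count is 364 − 142 + 0 = 222.

222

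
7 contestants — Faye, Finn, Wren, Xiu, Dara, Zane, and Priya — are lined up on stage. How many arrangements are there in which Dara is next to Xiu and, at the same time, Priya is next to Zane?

480

Treat {Dara,Xiu} as one block (2 orders) and {Priya,Zane} as another (2 orders).
That leaves 5 units to arrange: 2 × 2 × 5! = 4 × 120 = 480.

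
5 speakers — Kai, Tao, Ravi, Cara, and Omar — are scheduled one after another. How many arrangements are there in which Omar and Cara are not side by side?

Of the 5! = 120 arrangements, those with Omar and Cara adjacent number 2 × 4! = 48 (treat the pair as a block with 2 internal orders).
Complementary counting: 120 − 48 = 72.

72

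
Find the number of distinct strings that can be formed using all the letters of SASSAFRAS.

The 9 letters of SASSAFRAS have repeats: A appearing 3 times and S appearing 4 times.
So there are 9! / (4!·3!) = 2520 distinguishable arrangements.

2520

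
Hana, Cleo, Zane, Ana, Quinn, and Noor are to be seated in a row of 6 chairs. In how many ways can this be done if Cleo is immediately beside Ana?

Place the 4 others and the Cleo-Ana pair as 5 objects in a line; the pair has 2 internal arrangements.
That gives 2 × 5! = 2 × 120 = 240.

240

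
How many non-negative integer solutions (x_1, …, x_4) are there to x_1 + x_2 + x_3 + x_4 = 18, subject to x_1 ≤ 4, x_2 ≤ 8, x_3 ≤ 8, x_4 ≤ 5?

Without the upper bounds there are C(21,3) = 1330 ways to split 18 among 4 variables.
Subtract solutions that violate a single cap (substitute x_i' = x_i − (cap_i+1)): x_1 ≥ 5 gives C(16,3) = 560; x_2 ≥ 9 gives C(12,3) = 220; x_3 ≥ 9 gives C(12,3) = 220; x_4 ≥ 6 gives C(15,3) = 455. Together 1455.
Add back pairs where two caps are both exceeded: 35 + 35 + 120 + 1 + 20 + 20 = 231.
By inclusion–exclusion the count is 1330 − 1455 + 231 = 106.

106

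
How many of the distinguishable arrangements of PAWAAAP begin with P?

Fix P in the first position and arrange the remaining 6 letters.
Those 6 letters have A appearing 4 times, giving (6)!/(4!) = 30.

30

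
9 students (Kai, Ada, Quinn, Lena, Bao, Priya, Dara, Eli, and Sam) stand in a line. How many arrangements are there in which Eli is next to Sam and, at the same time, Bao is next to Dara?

Treat {Eli,Sam} as one block (2 orders) and {Bao,Dara} as another (2 orders).
That leaves 7 units to arrange: 2 × 2 × 7! = 4 × 5040 = 20160.

20160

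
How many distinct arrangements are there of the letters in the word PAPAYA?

PAPAYA has 6 letters with A appearing 3 times and P appearing twice.
The number of distinct arrangements is 6!/(3!·2!) = 720/12 = 60.

60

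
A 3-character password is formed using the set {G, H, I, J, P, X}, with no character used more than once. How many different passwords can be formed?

This is a permutation of 3 out of 6: P(6,3) = 6!/3!.
6 × 5 × 4 = 120.

120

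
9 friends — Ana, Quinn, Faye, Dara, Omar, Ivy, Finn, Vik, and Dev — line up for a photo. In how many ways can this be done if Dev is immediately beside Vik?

Treat {Dev, Vik} as a single unit. There are 8 units to order, and the pair itself can be ordered 2 ways.
That gives 2 × 8! = 2 × 40320 = 80640.

80640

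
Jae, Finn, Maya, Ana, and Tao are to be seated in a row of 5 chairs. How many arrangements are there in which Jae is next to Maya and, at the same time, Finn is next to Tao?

Treat {Jae,Maya} as one block (2 orders) and {Finn,Tao} as another (2 orders).
That leaves 3 units to arrange: 2 × 2 × 3! = 4 × 6 = 24.

24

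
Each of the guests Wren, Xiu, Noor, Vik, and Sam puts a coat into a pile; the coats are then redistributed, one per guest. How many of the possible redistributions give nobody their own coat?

44

Count assignments avoiding every fixed point. For any j of the 5 guests fixed to their own coat, the other 5−j can be arranged in (5−j)! ways.
By inclusion–exclusion this is Σ_{j=0}^{5} (−1)^j C(5,j)·(5−j)!.
Computing: 120 − 120 + 60 − 20 + 5 − 1 = 44.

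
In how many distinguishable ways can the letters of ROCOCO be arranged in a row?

60

The 6 letters of ROCOCO have repeats: C appearing twice and O appearing 3 times.
So there are 6! / (3!·2!) = 60 distinguishable arrangements.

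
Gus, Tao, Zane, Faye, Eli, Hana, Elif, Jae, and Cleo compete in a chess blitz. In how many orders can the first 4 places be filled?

This is an ordered selection of 4 from 9: P(9,4).
That gives 9 × 8 × 7 × 6 = 3024.

3024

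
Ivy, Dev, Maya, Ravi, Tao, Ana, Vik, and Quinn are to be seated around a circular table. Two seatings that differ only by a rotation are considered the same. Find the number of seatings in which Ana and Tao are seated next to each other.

Treat {Ana, Tao} as one unit (2 internal orders) and seat the resulting 7 units around the table: (6)! circular arrangements.
So 2 × (6)! = 2 × 720 = 1440.

1440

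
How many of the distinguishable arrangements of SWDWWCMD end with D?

840

With the last slot taken by D, it remains to arrange the other 7 letters (SWWWCMD).
Those 7 letters have W appearing 3 times, giving (7)!/(3!) = 840.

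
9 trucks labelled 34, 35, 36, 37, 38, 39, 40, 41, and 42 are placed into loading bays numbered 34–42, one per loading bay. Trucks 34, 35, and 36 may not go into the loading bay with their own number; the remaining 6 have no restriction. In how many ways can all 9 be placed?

Let Aᵢ (for i ∈ {34, 35, 36}) be the placements that put truck i in its forbidden loading bay. Any j of these fix j positions, leaving (9−j)! ways to fill the rest, and there are C(3,j) ways to pick which j.
By inclusion–exclusion, the number of valid placements is Σ_{j=0}^{3} (−1)^j C(3,j)·(9−j)!.
Computing: 362880 − 120960 + 15120 − 720 = 256320.

256320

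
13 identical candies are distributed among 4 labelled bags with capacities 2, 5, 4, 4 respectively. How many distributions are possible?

Without the upper bounds there are C(16,3) = 560 ways to split 13 among 4 bags.
Subtract solutions that violate a single cap (substitute x_i' = x_i − (cap_i+1)): x_1 ≥ 3 gives C(13,3) = 286; x_2 ≥ 6 gives C(10,3) = 120; x_3 ≥ 5 gives C(11,3) = 165; x_4 ≥ 5 gives C(11,3) = 165. Together 736.
Add back pairs where two caps are both exceeded: 35 + 56 + 56 + 10 + 10 + 20 = 187.
Subtract triples: 0 + 0 + 1 + 0 = 1.
By inclusion–exclusion the count is 560 − 736 + 187 − 1 = 10.

10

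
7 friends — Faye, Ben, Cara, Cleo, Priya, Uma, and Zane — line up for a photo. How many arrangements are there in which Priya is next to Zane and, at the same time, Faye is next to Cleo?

480

Treat {Priya,Zane} as one block (2 orders) and {Faye,Cleo} as another (2 orders).
That leaves 5 units to arrange: 2 × 2 × 5! = 4 × 120 = 480.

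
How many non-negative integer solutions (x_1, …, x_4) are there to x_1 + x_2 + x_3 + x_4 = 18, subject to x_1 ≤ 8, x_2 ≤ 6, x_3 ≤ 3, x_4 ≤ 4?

20

Without the upper bounds there are C(21,3) = 1330 ways to split 18 among 4 variables.
Subtract solutions that violate a single cap (substitute x_i' = x_i − (cap_i+1)): x_1 ≥ 9 gives C(12,3) = 220; x_2 ≥ 7 gives C(14,3) = 364; x_3 ≥ 4 gives C(17,3) = 680; x_4 ≥ 5 gives C(16,3) = 560. Together 1824.
Add back pairs where two caps are both exceeded: 10 + 56 + 35 + 120 + 84 + 220 = 525.
Subtract triples: 0 + 0 + 1 + 10 = 11.
By inclusion–exclusion the count is 1330 − 1824 + 525 − 11 = 20.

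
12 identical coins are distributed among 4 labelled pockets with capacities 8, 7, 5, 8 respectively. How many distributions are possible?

296

Without the upper bounds there are C(15,3) = 455 ways to split 12 among 4 pockets.
Subtract solutions that violate a single cap (substitute x_i' = x_i − (cap_i+1)): x_1 ≥ 9 gives C(6,3) = 20; x_2 ≥ 8 gives C(7,3) = 35; x_3 ≥ 6 gives C(9,3) = 84; x_4 ≥ 9 gives C(6,3) = 20. Together 159.
No two caps can be exceeded simultaneously, so the pair terms are all 0.
By inclusion–exclusion the count is 455 − 159 + 0 = 296.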